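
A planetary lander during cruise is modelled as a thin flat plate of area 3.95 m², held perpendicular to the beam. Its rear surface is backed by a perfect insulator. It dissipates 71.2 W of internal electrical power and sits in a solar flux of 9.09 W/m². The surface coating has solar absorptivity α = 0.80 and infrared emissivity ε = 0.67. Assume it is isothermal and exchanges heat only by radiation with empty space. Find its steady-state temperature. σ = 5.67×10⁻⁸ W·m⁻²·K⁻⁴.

T ≈ 161 K

At steady state, absorbed solar power + internal power = radiated power.
Absorbed: α·S·A_cross = 0.80·9.09·3.950 = 28.72 W (cross-section A).
Total input = 28.72 + 71.2 = 99.92 W.
Radiated: εσ·A_surf·T⁴ with A_surf = A = 3.950 m².
T⁴ = 99.92/(0.67·5.67×10⁻⁸·3.950) = 6.659×10⁸ K⁴.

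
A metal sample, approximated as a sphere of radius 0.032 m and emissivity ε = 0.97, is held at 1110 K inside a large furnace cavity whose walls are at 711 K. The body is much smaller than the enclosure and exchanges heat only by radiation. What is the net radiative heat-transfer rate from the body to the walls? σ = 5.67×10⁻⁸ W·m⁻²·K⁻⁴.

P_net ≈ 894 W

For a small grey body in a large enclosure: P_net = εσA(T_body⁴ − T_wall⁴).
A = 4πr² = 0.01287 m²; T_body⁴ − T_wall⁴ = 1.518×10¹² − 2.556×10¹¹ = 1.263×10¹² K⁴.
|P_net| = 0.97·5.67×10⁻⁸·0.01287·1.263×10¹².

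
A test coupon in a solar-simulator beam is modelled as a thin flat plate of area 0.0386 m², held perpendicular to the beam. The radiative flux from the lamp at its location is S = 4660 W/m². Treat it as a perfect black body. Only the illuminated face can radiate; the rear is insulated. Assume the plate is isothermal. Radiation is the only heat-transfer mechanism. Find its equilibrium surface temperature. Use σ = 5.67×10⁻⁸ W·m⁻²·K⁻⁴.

T ≈ 535 K

At equilibrium, absorbed power = emitted power.
Absorbing cross-section = A = 0.03860 m²; emitting surface = A = 0.03860 m² (ratio 1).
S·A_cross = εσ·A_surf·T⁴  ⇒  T⁴ = S/(1σ).
T⁴ = 1.00·4660/(1·5.67×10⁻⁸) = 8.219×10¹⁰ K⁴.
T = (8.219×10¹⁰)^(1/4).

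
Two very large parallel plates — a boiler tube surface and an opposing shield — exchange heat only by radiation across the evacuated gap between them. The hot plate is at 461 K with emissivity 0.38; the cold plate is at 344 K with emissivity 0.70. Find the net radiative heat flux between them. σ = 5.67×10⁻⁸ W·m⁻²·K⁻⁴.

q ≈ 577 W/m²

For two infinite grey parallel plates, q = σ(T₁⁴ − T₂⁴)/(1/ε₁ + 1/ε₂ − 1).
T₁⁴ − T₂⁴ = 4.517×10¹⁰ − 1.400×10¹⁰ = 3.116×10¹⁰ K⁴.
1/ε₁ + 1/ε₂ − 1 = 2.632 + 1.429 − 1 = 3.060.
q = 5.67×10⁻⁸ × 3.116×10¹⁰ / 3.060.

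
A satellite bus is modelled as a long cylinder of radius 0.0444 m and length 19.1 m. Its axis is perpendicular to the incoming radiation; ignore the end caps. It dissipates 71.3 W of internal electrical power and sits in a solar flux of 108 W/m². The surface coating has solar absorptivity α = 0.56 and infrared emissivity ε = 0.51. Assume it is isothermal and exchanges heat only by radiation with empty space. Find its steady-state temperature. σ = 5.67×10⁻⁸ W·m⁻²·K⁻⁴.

T ≈ 183 K

At steady state, absorbed solar power + internal power = radiated power.
Absorbed: α·S·A_cross = 0.56·108·1.696 = 102.6 W (cross-section 2rL).
Total input = 102.6 + 71.3 = 173.9 W.
Radiated: εσ·A_surf·T⁴ with A_surf = 2πrL = 5.328 m².
T⁴ = 173.9/(0.51·5.67×10⁻⁸·5.328) = 1.128×10⁹ K⁴.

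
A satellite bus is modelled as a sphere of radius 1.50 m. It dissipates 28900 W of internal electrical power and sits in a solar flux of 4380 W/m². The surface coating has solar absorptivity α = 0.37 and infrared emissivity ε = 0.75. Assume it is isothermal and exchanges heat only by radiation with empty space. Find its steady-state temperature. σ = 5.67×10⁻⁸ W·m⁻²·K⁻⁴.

T ≈ 428 K

At steady state, absorbed solar power + internal power = radiated power.
Absorbed: α·S·A_cross = 0.37·4380·7.069 = 11460 W (cross-section πr²).
Total input = 11460 + 28900 = 40360 W.
Radiated: εσ·A_surf·T⁴ with A_surf = 4πr² = 28.27 m².
T⁴ = 40360/(0.75·5.67×10⁻⁸·28.27) = 3.356×10¹⁰ K⁴.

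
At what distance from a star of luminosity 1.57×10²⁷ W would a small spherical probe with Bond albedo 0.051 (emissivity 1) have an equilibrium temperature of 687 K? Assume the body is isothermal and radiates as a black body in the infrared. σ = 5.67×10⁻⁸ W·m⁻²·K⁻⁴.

d ≈ 4.84×10¹⁰ m

For an isothermal black-emitting sphere, (1−a)S·πr² = σ·4πr²·T⁴ ⇒ S = 4σT⁴/(1−a).
S = 4·5.67×10⁻⁸·(687)⁴/0.949 = 53240 W/m².
Flux falls as S = L/(4πd²), so d = √(L/(4πS)) = √(1.57×10²⁷/(4π·53240)).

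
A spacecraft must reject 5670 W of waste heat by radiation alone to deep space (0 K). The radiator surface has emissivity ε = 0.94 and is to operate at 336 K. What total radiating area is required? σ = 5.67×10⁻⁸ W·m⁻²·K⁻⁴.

P = εσA T⁴ ⇒ A = P/(εσT⁴).
T⁴ = 1.275×10¹⁰ K⁴.
A = 5670/(0.94 × 5.67×10⁻⁸ × 1.275×10¹⁰).

A ≈ 8.35 m²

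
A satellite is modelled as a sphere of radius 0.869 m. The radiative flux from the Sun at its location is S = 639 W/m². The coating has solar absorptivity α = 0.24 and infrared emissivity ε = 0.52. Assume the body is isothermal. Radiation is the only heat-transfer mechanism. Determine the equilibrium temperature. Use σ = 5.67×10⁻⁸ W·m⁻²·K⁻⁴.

T ≈ 190 K

At equilibrium, absorbed power = emitted power.
Absorbing cross-section = πr² = 2.372 m²; emitting surface = 4πr² = 9.490 m² (ratio 4).
αS·A_cross = εσ·A_surf·T⁴  ⇒  T⁴ = αS/(ε·4σ).
T⁴ = 0.240·639/(0.52·4·5.67×10⁻⁸) = 1.300×10⁹ K⁴.
T = (1.300×10⁹)^(1/4).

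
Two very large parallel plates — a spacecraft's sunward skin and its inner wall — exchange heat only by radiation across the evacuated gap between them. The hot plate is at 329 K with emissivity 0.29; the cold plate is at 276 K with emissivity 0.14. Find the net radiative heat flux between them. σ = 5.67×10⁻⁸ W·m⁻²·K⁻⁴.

For two infinite grey parallel plates, q = σ(T₁⁴ − T₂⁴)/(1/ε₁ + 1/ε₂ − 1).
T₁⁴ − T₂⁴ = 1.172×10¹⁰ − 5.803×10⁹ = 5.913×10⁹ K⁴.
1/ε₁ + 1/ε₂ − 1 = 3.448 + 7.143 − 1 = 9.591.
q = 5.67×10⁻⁸ × 5.913×10⁹ / 9.591.

q ≈ 35.0 W/m²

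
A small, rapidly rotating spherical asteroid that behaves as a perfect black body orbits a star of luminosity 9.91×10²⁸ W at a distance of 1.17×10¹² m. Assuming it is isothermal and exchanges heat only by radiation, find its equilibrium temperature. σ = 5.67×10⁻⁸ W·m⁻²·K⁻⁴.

First find the stellar flux at distance d: S = L/(4πd²) = 9.91×10²⁸/(4π·(1.17×10¹²)²) = 5761 W/m².
For an isothermal sphere, absorbed (1−a)S·πr² = emitted σ·4πr²·T⁴, so T⁴ = (1−a)S/(4σ).
T⁴ = 1.00·5761/(4·5.67×10⁻⁸) = 2.540×10¹⁰ K⁴.

T ≈ 399 K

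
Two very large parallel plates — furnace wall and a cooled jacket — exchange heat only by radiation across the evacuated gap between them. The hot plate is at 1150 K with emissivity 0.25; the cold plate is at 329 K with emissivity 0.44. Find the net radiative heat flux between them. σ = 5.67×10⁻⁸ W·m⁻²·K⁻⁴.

For two infinite grey parallel plates, q = σ(T₁⁴ − T₂⁴)/(1/ε₁ + 1/ε₂ − 1).
T₁⁴ − T₂⁴ = 1.749×10¹² − 1.172×10¹⁰ = 1.737×10¹² K⁴.
1/ε₁ + 1/ε₂ − 1 = 4.000 + 2.273 − 1 = 5.273.
q = 5.67×10⁻⁸ × 1.737×10¹² / 5.273.

q ≈ 18700 W/m²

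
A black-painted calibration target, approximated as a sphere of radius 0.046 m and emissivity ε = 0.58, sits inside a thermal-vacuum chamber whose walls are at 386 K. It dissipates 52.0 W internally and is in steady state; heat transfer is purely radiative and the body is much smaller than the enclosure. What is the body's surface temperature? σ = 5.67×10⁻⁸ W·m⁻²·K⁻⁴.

For a small grey body in a large enclosure, net radiated power = εσA(T⁴ − T_w⁴).
Steady state: P = εσA(T⁴ − T_w⁴) with A = 4πr² = 0.02659 m².
T⁴ = P/(εσA) + T_w⁴ = 52.0/(0.58·5.67×10⁻⁸·0.02659) + (386)⁴
    = 5.947×10¹⁰ + 2.220×10¹⁰ = 8.167×10¹⁰ K⁴.

T ≈ 535 K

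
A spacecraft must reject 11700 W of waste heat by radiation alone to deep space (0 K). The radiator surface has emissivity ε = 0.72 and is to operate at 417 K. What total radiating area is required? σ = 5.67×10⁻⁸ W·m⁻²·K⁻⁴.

A ≈ 9.48 m²

P = εσA T⁴ ⇒ A = P/(εσT⁴).
T⁴ = 3.024×10¹⁰ K⁴.
A = 11700/(0.72 × 5.67×10⁻⁸ × 3.024×10¹⁰).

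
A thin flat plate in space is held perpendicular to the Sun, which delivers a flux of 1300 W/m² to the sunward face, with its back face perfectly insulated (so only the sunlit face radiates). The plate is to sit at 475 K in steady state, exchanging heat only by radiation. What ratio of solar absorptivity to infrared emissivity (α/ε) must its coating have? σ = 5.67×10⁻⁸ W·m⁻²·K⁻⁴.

α/ε ≈ 2.22

Balance: αS·A = εσ·1A·T⁴ ⇒ α/ε = σT⁴/S.
α/ε = 5.67×10⁻⁸·(475)⁴/1300 = 5.67×10⁻⁸·5.091×10¹⁰/1300.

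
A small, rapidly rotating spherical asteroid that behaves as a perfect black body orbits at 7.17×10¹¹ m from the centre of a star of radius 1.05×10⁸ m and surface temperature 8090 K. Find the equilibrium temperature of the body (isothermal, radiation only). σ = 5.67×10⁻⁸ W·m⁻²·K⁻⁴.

T ≈ 69.2 K

The star's surface emits σT_*⁴; at distance d the flux is S = σT_*⁴(R_*/d)².
S = 5.67×10⁻⁸·(8090)⁴·(1.05×10⁸/7.17×10¹¹)² = 5.209 W/m².
For an isothermal sphere T⁴ = (1−a)S/(4σ) = 2.297×10⁷ K⁴.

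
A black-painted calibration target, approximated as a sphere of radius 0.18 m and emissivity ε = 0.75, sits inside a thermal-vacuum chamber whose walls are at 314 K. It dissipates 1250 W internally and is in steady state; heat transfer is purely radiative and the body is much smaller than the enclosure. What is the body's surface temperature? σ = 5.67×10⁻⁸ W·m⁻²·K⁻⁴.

T ≈ 535 K

For a small grey body in a large enclosure, net radiated power = εσA(T⁴ − T_w⁴).
Steady state: P = εσA(T⁴ − T_w⁴) with A = 4πr² = 0.4072 m².
T⁴ = P/(εσA) + T_w⁴ = 1250/(0.75·5.67×10⁻⁸·0.4072) + (314)⁴
    = 7.220×10¹⁰ + 9.721×10⁹ = 8.192×10¹⁰ K⁴.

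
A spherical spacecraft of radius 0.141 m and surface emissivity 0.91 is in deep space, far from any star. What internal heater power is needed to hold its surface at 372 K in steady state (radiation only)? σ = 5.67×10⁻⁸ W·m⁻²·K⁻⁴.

P = εσ·4πr²·T⁴.
4πr² = 0.2498 m²; T⁴ = 1.915×10¹⁰ K⁴.
P = 0.91·5.67×10⁻⁸·0.2498·1.915×10¹⁰.

P ≈ 247 W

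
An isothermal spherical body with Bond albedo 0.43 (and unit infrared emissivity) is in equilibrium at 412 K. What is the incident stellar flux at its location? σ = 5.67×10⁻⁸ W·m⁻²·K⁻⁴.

(1−a)S·πr² = σ·4πr²·T⁴ ⇒ S = 4σT⁴/(1−a).
S = 4·5.67×10⁻⁸·2.881×10¹⁰/0.570.

S ≈ 11500 W/m²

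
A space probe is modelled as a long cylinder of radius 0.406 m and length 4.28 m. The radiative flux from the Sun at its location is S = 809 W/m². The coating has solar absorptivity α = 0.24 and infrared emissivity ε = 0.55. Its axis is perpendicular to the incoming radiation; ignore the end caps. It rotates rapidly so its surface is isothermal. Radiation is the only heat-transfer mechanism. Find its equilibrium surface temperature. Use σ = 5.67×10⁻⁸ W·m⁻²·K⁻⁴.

T ≈ 211 K

At equilibrium, absorbed power = emitted power.
Absorbing cross-section = 2rL = 3.475 m²; emitting surface = 2πrL = 10.92 m² (ratio π).
αS·A_cross = εσ·A_surf·T⁴  ⇒  T⁴ = αS/(ε·πσ).
T⁴ = 0.240·809/(0.55·π·5.67×10⁻⁸) = 1.982×10⁹ K⁴.
T = (1.982×10⁹)^(1/4).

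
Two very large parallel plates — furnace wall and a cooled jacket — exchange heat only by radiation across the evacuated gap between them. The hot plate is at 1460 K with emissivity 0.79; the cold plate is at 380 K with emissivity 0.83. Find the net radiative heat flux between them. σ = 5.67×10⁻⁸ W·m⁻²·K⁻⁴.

q ≈ 1.74×10⁵ W/m²

For two infinite grey parallel plates, q = σ(T₁⁴ − T₂⁴)/(1/ε₁ + 1/ε₂ − 1).
T₁⁴ − T₂⁴ = 4.544×10¹² − 2.085×10¹⁰ = 4.523×10¹² K⁴.
1/ε₁ + 1/ε₂ − 1 = 1.266 + 1.205 − 1 = 1.471.
q = 5.67×10⁻⁸ × 4.523×10¹² / 1.471.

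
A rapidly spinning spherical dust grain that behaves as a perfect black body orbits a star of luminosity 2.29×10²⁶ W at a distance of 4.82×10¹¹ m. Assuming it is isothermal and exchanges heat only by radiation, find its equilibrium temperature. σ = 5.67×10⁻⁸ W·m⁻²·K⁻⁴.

T ≈ 136 K

First find the stellar flux at distance d: S = L/(4πd²) = 2.29×10²⁶/(4π·(4.82×10¹¹)²) = 78.44 W/m².
For an isothermal sphere, absorbed (1−a)S·πr² = emitted σ·4πr²·T⁴, so T⁴ = (1−a)S/(4σ).
T⁴ = 1.00·78.44/(4·5.67×10⁻⁸) = 3.459×10⁸ K⁴.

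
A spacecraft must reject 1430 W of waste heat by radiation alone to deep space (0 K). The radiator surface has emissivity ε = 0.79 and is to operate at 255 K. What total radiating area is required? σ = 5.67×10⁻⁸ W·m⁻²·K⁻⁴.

A ≈ 7.55 m²

P = εσA T⁴ ⇒ A = P/(εσT⁴).
T⁴ = 4.228×10⁹ K⁴.
A = 1430/(0.79 × 5.67×10⁻⁸ × 4.228×10⁹).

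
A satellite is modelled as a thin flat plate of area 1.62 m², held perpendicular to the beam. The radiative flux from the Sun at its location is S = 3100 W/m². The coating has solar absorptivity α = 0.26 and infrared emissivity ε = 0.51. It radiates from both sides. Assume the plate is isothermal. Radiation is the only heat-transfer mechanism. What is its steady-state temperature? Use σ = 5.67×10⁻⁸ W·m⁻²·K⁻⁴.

T ≈ 344 K

At equilibrium, absorbed power = emitted power.
Absorbing cross-section = A = 1.620 m²; emitting surface = 2A = 3.240 m² (ratio 2).
αS·A_cross = εσ·A_surf·T⁴  ⇒  T⁴ = αS/(ε·2σ).
T⁴ = 0.260·3100/(0.51·2·5.67×10⁻⁸) = 1.394×10¹⁰ K⁴.
T = (1.394×10¹⁰)^(1/4).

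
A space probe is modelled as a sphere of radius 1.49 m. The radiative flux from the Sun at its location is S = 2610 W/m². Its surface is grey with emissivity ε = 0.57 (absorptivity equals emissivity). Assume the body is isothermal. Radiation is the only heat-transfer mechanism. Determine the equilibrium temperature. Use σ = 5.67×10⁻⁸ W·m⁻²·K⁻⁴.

T ≈ 328 K

At equilibrium, absorbed power = emitted power.
Absorbing cross-section = πr² = 6.975 m²; emitting surface = 4πr² = 27.90 m² (ratio 4).
εS·A_cross = εσ·A_surf·T⁴  ⇒  T⁴ = S/(4σ)   (ε cancels).
T⁴ = 2610/(4·5.67×10⁻⁸) = 1.151×10¹⁰ K⁴.
T = (1.151×10¹⁰)^(1/4).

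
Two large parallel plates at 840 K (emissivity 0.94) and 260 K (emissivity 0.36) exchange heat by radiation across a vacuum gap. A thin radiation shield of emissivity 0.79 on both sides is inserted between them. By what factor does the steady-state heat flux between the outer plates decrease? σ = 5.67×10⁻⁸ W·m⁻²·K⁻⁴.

Without shield: q₀ = σΔ(T⁴)/(1/ε₁+1/ε₂−1) with denominator 2.842.
With shield the two gaps are in series; the resistances add: (1/ε₁+1/ε_s−1)+(1/ε_s+1/ε₂−1) = 1.330+3.044 = 4.373.
Heat-flux ratio q₀/q = 4.373/2.842.

factor ≈ 1.54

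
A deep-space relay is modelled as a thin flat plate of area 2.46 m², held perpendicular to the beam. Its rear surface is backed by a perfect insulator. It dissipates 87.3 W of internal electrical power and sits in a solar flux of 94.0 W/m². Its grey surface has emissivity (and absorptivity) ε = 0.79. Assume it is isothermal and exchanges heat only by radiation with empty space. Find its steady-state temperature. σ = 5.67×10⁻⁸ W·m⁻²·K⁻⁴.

T ≈ 222 K

At steady state, absorbed solar power + internal power = radiated power.
Absorbed: α·S·A_cross = 0.79·94.0·2.460 = 182.7 W (cross-section A).
Total input = 182.7 + 87.3 = 270.0 W.
Radiated: εσ·A_surf·T⁴ with A_surf = A = 2.460 m².
T⁴ = 270.0/(0.79·5.67×10⁻⁸·2.460) = 2.450×10⁹ K⁴.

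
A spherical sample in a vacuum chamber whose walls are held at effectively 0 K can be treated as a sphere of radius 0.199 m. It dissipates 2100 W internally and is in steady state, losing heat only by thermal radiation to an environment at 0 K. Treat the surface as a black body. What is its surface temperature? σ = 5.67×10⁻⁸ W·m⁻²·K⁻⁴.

Steady state: internal power = radiated power, P = εσA T⁴.
Radiating area A = 4πr² = 0.4976 m².
T⁴ = P/(εσA) = 2100/(1.0·5.67×10⁻⁸·0.4976) = 7.443×10¹⁰ K⁴.
T = (7.443×10¹⁰)^(1/4).

T ≈ 522 K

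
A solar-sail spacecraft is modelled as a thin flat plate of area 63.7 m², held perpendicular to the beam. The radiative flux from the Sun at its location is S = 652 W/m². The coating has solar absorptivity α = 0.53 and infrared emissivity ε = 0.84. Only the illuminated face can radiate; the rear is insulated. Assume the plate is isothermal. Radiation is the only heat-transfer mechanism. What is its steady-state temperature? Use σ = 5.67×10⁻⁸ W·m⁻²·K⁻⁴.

At equilibrium, absorbed power = emitted power.
Absorbing cross-section = A = 63.70 m²; emitting surface = A = 63.70 m² (ratio 1).
αS·A_cross = εσ·A_surf·T⁴  ⇒  T⁴ = αS/(ε·1σ).
T⁴ = 0.530·652/(0.84·1·5.67×10⁻⁸) = 7.255×10⁹ K⁴.
T = (7.255×10⁹)^(1/4).

T ≈ 292 K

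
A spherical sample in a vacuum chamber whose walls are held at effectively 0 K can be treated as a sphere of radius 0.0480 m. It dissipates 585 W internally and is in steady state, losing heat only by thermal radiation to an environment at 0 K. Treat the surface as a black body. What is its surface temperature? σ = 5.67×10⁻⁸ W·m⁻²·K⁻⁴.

T ≈ 773 K

Steady state: internal power = radiated power, P = εσA T⁴.
Radiating area A = 4πr² = 0.02895 m².
T⁴ = P/(εσA) = 585/(1.0·5.67×10⁻⁸·0.02895) = 3.564×10¹¹ K⁴.
T = (3.564×10¹¹)^(1/4).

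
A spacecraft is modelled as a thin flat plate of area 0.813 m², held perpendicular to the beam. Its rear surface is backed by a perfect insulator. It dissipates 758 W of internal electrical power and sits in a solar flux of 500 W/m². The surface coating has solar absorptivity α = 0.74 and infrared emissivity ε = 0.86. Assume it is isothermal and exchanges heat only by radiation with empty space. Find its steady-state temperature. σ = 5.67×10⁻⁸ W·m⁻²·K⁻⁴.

T ≈ 404 K

At steady state, absorbed solar power + internal power = radiated power.
Absorbed: α·S·A_cross = 0.74·500·0.8130 = 300.8 W (cross-section A).
Total input = 300.8 + 758 = 1059 W.
Radiated: εσ·A_surf·T⁴ with A_surf = A = 0.8130 m².
T⁴ = 1059/(0.86·5.67×10⁻⁸·0.8130) = 2.671×10¹⁰ K⁴.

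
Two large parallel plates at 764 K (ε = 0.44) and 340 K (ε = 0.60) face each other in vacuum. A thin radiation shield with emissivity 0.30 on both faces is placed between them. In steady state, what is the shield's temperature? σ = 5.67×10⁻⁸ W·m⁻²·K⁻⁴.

T_s ≈ 638 K

In steady state the net flux on the hot side equals that on the cold side.
σ(T₁⁴−T_s⁴)/D₁ = σ(T_s⁴−T₂⁴)/D₂, with D₁ = 1/ε₁+1/ε_s−1 = 4.606, D₂ = 1/ε_s+1/ε₂−1 = 4.000.
Solve for T_s⁴: T_s⁴ = (D₂·T₁⁴ + D₁·T₂⁴)/(D₁+D₂) = 1.655×10¹¹ K⁴.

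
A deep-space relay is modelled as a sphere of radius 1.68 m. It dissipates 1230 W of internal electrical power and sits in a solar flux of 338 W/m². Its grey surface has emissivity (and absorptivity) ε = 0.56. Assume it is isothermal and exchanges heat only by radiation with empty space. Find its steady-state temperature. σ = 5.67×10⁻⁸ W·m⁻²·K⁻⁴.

T ≈ 225 K

At steady state, absorbed solar power + internal power = radiated power.
Absorbed: α·S·A_cross = 0.56·338·8.867 = 1678 W (cross-section πr²).
Total input = 1678 + 1230 = 2908 W.
Radiated: εσ·A_surf·T⁴ with A_surf = 4πr² = 35.47 m².
T⁴ = 2908/(0.56·5.67×10⁻⁸·35.47) = 2.583×10⁹ K⁴.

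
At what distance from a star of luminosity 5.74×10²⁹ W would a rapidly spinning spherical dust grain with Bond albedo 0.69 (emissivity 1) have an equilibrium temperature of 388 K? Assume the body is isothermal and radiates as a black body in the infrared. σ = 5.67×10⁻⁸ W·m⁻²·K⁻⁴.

For an isothermal black-emitting sphere, (1−a)S·πr² = σ·4πr²·T⁴ ⇒ S = 4σT⁴/(1−a).
S = 4·5.67×10⁻⁸·(388)⁴/0.310 = 16580 W/m².
Flux falls as S = L/(4πd²), so d = √(L/(4πS)) = √(5.74×10²⁹/(4π·16580)).

d ≈ 1.66×10¹² m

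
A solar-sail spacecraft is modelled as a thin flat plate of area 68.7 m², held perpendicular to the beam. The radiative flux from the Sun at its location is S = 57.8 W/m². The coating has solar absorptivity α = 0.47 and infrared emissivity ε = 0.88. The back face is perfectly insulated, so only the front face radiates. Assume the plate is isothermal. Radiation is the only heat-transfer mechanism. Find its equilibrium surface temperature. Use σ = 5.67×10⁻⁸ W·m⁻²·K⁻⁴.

T ≈ 153 K

At equilibrium, absorbed power = emitted power.
Absorbing cross-section = A = 68.70 m²; emitting surface = A = 68.70 m² (ratio 1).
αS·A_cross = εσ·A_surf·T⁴  ⇒  T⁴ = αS/(ε·1σ).
T⁴ = 0.470·57.8/(0.88·1·5.67×10⁻⁸) = 5.445×10⁸ K⁴.
T = (5.445×10⁸)^(1/4).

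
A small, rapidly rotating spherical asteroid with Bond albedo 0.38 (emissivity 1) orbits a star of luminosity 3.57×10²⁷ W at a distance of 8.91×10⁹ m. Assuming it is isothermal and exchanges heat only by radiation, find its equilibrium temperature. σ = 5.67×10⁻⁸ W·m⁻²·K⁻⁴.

First find the stellar flux at distance d: S = L/(4πd²) = 3.57×10²⁷/(4π·(8.91×10⁹)²) = 3.579×10⁶ W/m².
For an isothermal sphere, absorbed (1−a)S·πr² = emitted σ·4πr²·T⁴, so T⁴ = (1−a)S/(4σ).
T⁴ = 0.620·3.579×10⁶/(4·5.67×10⁻⁸) = 9.783×10¹² K⁴.

T ≈ 1770 K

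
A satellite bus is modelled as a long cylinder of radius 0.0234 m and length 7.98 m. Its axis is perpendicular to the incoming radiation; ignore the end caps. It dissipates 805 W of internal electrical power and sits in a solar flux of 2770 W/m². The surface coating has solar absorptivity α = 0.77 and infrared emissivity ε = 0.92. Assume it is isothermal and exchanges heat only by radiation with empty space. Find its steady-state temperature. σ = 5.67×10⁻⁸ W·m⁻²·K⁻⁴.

At steady state, absorbed solar power + internal power = radiated power.
Absorbed: α·S·A_cross = 0.77·2770·0.3735 = 796.6 W (cross-section 2rL).
Total input = 796.6 + 805 = 1602 W.
Radiated: εσ·A_surf·T⁴ with A_surf = 2πrL = 1.173 m².
T⁴ = 1602/(0.92·5.67×10⁻⁸·1.173) = 2.617×10¹⁰ K⁴.

T ≈ 402 K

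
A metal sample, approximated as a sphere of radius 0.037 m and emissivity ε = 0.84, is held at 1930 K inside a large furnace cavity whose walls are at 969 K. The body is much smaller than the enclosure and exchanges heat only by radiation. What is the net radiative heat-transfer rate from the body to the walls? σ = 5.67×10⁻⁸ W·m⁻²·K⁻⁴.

For a small grey body in a large enclosure: P_net = εσA(T_body⁴ − T_wall⁴).
A = 4πr² = 0.01720 m²; T_body⁴ − T_wall⁴ = 1.387×10¹³ − 8.816×10¹¹ = 1.299×10¹³ K⁴.
|P_net| = 0.84·5.67×10⁻⁸·0.01720·1.299×10¹³.

P_net ≈ 10600 W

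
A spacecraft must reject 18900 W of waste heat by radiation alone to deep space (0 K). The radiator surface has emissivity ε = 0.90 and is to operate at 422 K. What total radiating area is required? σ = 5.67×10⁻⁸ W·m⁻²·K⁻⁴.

A ≈ 11.7 m²

P = εσA T⁴ ⇒ A = P/(εσT⁴).
T⁴ = 3.171×10¹⁰ K⁴.
A = 18900/(0.90 × 5.67×10⁻⁸ × 3.171×10¹⁰).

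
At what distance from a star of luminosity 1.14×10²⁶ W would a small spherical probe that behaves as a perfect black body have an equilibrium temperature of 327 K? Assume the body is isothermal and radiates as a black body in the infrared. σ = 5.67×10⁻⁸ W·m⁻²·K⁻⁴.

For an isothermal black-emitting sphere, (1−a)S·πr² = σ·4πr²·T⁴ ⇒ S = 4σT⁴/(1−a).
S = 4·5.67×10⁻⁸·(327)⁴/1.00 = 2593 W/m².
Flux falls as S = L/(4πd²), so d = √(L/(4πS)) = √(1.14×10²⁶/(4π·2593)).

d ≈ 5.91×10¹⁰ m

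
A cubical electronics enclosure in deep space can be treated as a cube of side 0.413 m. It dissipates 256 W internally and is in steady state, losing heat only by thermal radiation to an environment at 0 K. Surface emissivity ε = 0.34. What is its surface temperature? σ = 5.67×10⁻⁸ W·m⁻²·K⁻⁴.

Steady state: internal power = radiated power, P = εσA T⁴.
Radiating area A = 6L² = 1.023 m².
T⁴ = P/(εσA) = 256/(0.34·5.67×10⁻⁸·1.023) = 1.298×10¹⁰ K⁴.
T = (1.298×10¹⁰)^(1/4).

T ≈ 338 K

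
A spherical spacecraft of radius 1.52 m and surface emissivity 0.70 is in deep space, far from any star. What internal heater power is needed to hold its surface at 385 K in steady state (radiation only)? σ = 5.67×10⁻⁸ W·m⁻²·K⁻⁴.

P ≈ 25300 W

P = εσ·4πr²·T⁴.
4πr² = 29.03 m²; T⁴ = 2.197×10¹⁰ K⁴.
P = 0.70·5.67×10⁻⁸·29.03·2.197×10¹⁰.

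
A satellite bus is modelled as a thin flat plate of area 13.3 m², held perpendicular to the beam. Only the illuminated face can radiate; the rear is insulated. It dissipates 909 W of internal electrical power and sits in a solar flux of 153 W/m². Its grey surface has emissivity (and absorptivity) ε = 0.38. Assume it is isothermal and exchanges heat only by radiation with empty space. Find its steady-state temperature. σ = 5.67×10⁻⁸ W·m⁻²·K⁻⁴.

T ≈ 277 K

At steady state, absorbed solar power + internal power = radiated power.
Absorbed: α·S·A_cross = 0.38·153·13.30 = 773.3 W (cross-section A).
Total input = 773.3 + 909 = 1682 W.
Radiated: εσ·A_surf·T⁴ with A_surf = A = 13.30 m².
T⁴ = 1682/(0.38·5.67×10⁻⁸·13.30) = 5.871×10⁹ K⁴.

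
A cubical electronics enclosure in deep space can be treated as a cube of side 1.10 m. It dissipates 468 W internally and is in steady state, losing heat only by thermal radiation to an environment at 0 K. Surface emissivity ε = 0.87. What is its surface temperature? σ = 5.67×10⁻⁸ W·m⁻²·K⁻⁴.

Steady state: internal power = radiated power, P = εσA T⁴.
Radiating area A = 6L² = 7.260 m².
T⁴ = P/(εσA) = 468/(0.87·5.67×10⁻⁸·7.260) = 1.307×10⁹ K⁴.
T = (1.307×10⁹)^(1/4).

T ≈ 190 K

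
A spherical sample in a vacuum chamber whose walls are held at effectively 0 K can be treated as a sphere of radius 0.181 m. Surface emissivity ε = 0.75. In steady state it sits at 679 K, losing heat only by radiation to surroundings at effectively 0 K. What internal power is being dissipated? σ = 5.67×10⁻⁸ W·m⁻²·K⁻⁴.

P ≈ 3720 W

Steady state: P = εσA T⁴.
A = 4πr² = 0.4117 m²; T⁴ = (679)⁴ = 2.126×10¹¹ K⁴.
P = 0.75 × 5.67×10⁻⁸ × 0.4117 × 2.126×10¹¹.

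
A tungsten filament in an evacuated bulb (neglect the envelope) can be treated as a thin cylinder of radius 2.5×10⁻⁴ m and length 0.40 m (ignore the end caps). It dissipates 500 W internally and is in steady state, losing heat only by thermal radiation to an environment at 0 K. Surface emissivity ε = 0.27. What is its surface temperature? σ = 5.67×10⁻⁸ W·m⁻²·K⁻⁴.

Steady state: internal power = radiated power, P = εσA T⁴.
Radiating area A = 2πrL = 6.283×10⁻⁴ m².
T⁴ = P/(εσA) = 500/(0.27·5.67×10⁻⁸·6.283×10⁻⁴) = 5.198×10¹³ K⁴.
T = (5.198×10¹³)^(1/4).

T ≈ 2690 K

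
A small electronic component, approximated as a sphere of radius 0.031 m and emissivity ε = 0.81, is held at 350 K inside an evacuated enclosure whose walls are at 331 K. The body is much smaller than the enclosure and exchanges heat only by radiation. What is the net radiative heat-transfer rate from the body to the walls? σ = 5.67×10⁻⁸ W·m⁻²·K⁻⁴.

P_net ≈ 1.67 W

For a small grey body in a large enclosure: P_net = εσA(T_body⁴ − T_wall⁴).
A = 4πr² = 0.01208 m²; T_body⁴ − T_wall⁴ = 1.501×10¹⁰ − 1.200×10¹⁰ = 3.003×10⁹ K⁴.
|P_net| = 0.81·5.67×10⁻⁸·0.01208·3.003×10⁹.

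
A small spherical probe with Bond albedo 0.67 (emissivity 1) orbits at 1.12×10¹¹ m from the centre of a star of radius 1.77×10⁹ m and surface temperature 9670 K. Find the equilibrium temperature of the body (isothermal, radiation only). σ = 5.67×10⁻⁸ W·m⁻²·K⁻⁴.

The star's surface emits σT_*⁴; at distance d the flux is S = σT_*⁴(R_*/d)².
S = 5.67×10⁻⁸·(9670)⁴·(1.77×10⁹/1.12×10¹¹)² = 1.238×10⁵ W/m².
For an isothermal sphere T⁴ = (1−a)S/(4σ) = 1.802×10¹¹ K⁴.

T ≈ 652 K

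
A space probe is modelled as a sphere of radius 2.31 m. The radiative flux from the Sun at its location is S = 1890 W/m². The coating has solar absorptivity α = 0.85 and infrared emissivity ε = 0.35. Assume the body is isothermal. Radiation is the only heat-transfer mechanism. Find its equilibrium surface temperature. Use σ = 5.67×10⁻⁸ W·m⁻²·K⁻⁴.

At equilibrium, absorbed power = emitted power.
Absorbing cross-section = πr² = 16.76 m²; emitting surface = 4πr² = 67.06 m² (ratio 4).
αS·A_cross = εσ·A_surf·T⁴  ⇒  T⁴ = αS/(ε·4σ).
T⁴ = 0.850·1890/(0.35·4·5.67×10⁻⁸) = 2.024×10¹⁰ K⁴.
T = (2.024×10¹⁰)^(1/4).

T ≈ 377 K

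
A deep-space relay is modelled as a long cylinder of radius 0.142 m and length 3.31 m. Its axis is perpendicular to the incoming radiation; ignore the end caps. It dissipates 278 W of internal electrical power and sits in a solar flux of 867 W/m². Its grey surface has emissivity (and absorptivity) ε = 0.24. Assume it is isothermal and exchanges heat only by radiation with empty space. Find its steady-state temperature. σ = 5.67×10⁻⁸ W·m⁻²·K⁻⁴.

T ≈ 329 K

At steady state, absorbed solar power + internal power = radiated power.
Absorbed: α·S·A_cross = 0.24·867·0.9400 = 195.6 W (cross-section 2rL).
Total input = 195.6 + 278 = 473.6 W.
Radiated: εσ·A_surf·T⁴ with A_surf = 2πrL = 2.953 m².
T⁴ = 473.6/(0.24·5.67×10⁻⁸·2.953) = 1.178×10¹⁰ K⁴.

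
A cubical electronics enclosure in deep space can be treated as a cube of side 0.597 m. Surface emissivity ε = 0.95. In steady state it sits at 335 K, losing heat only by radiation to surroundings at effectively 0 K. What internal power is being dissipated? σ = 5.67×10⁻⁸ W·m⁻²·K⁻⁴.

Steady state: P = εσA T⁴.
A = 6L² = 2.138 m²; T⁴ = (335)⁴ = 1.259×10¹⁰ K⁴.
P = 0.95 × 5.67×10⁻⁸ × 2.138 × 1.259×10¹⁰.

P ≈ 1450 W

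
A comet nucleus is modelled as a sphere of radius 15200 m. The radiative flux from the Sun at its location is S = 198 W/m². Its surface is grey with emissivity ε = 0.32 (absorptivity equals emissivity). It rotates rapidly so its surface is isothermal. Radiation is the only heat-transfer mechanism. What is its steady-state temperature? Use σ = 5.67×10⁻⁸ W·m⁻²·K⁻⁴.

At equilibrium, absorbed power = emitted power.
Absorbing cross-section = πr² = 7.258×10⁸ m²; emitting surface = 4πr² = 2.903×10⁹ m² (ratio 4).
εS·A_cross = εσ·A_surf·T⁴  ⇒  T⁴ = S/(4σ)   (ε cancels).
T⁴ = 198/(4·5.67×10⁻⁸) = 8.730×10⁸ K⁴.
T = (8.730×10⁸)^(1/4).

T ≈ 172 K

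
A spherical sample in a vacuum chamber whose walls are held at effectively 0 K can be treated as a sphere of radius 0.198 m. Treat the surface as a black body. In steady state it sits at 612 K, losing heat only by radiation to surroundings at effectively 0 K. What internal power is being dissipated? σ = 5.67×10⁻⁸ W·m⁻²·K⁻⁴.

Steady state: P = εσA T⁴.
A = 4πr² = 0.4927 m²; T⁴ = (612)⁴ = 1.403×10¹¹ K⁴.
P = 1.0 × 5.67×10⁻⁸ × 0.4927 × 1.403×10¹¹.

P ≈ 3920 W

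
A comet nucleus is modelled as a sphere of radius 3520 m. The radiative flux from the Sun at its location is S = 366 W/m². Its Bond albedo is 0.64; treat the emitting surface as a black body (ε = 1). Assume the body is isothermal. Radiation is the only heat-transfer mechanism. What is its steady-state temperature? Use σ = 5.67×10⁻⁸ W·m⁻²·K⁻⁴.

T ≈ 155 K

At equilibrium, absorbed power = emitted power.
Absorbing cross-section = πr² = 3.893×10⁷ m²; emitting surface = 4πr² = 1.557×10⁸ m² (ratio 4).
(1−a)S·A_cross = εσ·A_surf·T⁴  ⇒  T⁴ = (1−a)S/(4σ).
T⁴ = 0.360·366/(4·5.67×10⁻⁸) = 5.810×10⁸ K⁴.
T = (5.810×10⁸)^(1/4).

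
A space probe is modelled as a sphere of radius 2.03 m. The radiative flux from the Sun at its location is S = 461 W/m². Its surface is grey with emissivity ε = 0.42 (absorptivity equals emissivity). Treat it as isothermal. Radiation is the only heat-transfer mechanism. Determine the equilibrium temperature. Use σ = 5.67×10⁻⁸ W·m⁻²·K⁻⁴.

At equilibrium, absorbed power = emitted power.
Absorbing cross-section = πr² = 12.95 m²; emitting surface = 4πr² = 51.78 m² (ratio 4).
εS·A_cross = εσ·A_surf·T⁴  ⇒  T⁴ = S/(4σ)   (ε cancels).
T⁴ = 461/(4·5.67×10⁻⁸) = 2.033×10⁹ K⁴.
T = (2.033×10⁹)^(1/4).

T ≈ 212 K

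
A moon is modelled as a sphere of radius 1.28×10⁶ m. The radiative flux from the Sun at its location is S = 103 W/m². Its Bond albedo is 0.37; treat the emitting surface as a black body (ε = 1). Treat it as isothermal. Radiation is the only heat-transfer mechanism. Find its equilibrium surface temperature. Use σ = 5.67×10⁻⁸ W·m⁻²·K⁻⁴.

T ≈ 130 K

At equilibrium, absorbed power = emitted power.
Absorbing cross-section = πr² = 5.147×10¹² m²; emitting surface = 4πr² = 2.059×10¹³ m² (ratio 4).
(1−a)S·A_cross = εσ·A_surf·T⁴  ⇒  T⁴ = (1−a)S/(4σ).
T⁴ = 0.630·103/(4·5.67×10⁻⁸) = 2.861×10⁸ K⁴.
T = (2.861×10⁸)^(1/4).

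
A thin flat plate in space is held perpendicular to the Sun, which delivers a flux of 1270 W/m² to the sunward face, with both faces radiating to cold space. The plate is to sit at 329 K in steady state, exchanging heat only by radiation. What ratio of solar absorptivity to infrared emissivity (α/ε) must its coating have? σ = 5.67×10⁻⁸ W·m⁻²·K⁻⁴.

α/ε ≈ 1.05

Balance: αS·A = εσ·2A·T⁴ ⇒ α/ε = 2σT⁴/S.
α/ε = 2·5.67×10⁻⁸·(329)⁴/1270 = 2·5.67×10⁻⁸·1.172×10¹⁰/1270.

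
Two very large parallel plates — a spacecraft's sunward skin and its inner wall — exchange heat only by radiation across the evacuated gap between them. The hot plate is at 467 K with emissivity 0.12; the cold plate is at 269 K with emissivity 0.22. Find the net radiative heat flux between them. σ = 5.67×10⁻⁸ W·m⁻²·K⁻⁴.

For two infinite grey parallel plates, q = σ(T₁⁴ − T₂⁴)/(1/ε₁ + 1/ε₂ − 1).
T₁⁴ − T₂⁴ = 4.756×10¹⁰ − 5.236×10⁹ = 4.233×10¹⁰ K⁴.
1/ε₁ + 1/ε₂ − 1 = 8.333 + 4.545 − 1 = 11.88.
q = 5.67×10⁻⁸ × 4.233×10¹⁰ / 11.88.

q ≈ 202 W/m²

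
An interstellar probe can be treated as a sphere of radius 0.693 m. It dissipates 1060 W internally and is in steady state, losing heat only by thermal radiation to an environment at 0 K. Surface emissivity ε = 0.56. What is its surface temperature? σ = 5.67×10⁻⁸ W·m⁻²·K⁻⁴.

T ≈ 273 K

Steady state: internal power = radiated power, P = εσA T⁴.
Radiating area A = 4πr² = 6.035 m².
T⁴ = P/(εσA) = 1060/(0.56·5.67×10⁻⁸·6.035) = 5.532×10⁹ K⁴.
T = (5.532×10⁹)^(1/4).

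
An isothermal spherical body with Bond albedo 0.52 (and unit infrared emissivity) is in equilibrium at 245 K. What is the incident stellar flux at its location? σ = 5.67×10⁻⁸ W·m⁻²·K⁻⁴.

(1−a)S·πr² = σ·4πr²·T⁴ ⇒ S = 4σT⁴/(1−a).
S = 4·5.67×10⁻⁸·3.603×10⁹/0.480.

S ≈ 1700 W/m²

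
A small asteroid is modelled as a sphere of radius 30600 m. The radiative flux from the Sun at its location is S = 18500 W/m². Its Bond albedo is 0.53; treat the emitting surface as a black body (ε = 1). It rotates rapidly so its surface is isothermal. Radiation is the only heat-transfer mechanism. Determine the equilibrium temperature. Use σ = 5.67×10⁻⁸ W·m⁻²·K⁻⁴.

T ≈ 442 K

At equilibrium, absorbed power = emitted power.
Absorbing cross-section = πr² = 2.942×10⁹ m²; emitting surface = 4πr² = 1.177×10¹⁰ m² (ratio 4).
(1−a)S·A_cross = εσ·A_surf·T⁴  ⇒  T⁴ = (1−a)S/(4σ).
T⁴ = 0.470·18500/(4·5.67×10⁻⁸) = 3.834×10¹⁰ K⁴.
T = (3.834×10¹⁰)^(1/4).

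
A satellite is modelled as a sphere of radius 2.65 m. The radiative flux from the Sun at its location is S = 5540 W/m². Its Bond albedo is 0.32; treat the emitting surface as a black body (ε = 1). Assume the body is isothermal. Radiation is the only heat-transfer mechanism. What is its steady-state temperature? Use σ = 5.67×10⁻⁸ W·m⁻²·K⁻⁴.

T ≈ 359 K

At equilibrium, absorbed power = emitted power.
Absorbing cross-section = πr² = 22.06 m²; emitting surface = 4πr² = 88.25 m² (ratio 4).
(1−a)S·A_cross = εσ·A_surf·T⁴  ⇒  T⁴ = (1−a)S/(4σ).
T⁴ = 0.680·5540/(4·5.67×10⁻⁸) = 1.661×10¹⁰ K⁴.
T = (1.661×10¹⁰)^(1/4).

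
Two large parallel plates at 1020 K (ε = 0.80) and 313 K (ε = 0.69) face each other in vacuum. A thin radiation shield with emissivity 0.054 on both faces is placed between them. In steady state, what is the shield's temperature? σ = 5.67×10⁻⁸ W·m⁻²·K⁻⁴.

In steady state the net flux on the hot side equals that on the cold side.
σ(T₁⁴−T_s⁴)/D₁ = σ(T_s⁴−T₂⁴)/D₂, with D₁ = 1/ε₁+1/ε_s−1 = 18.77, D₂ = 1/ε_s+1/ε₂−1 = 18.97.
Solve for T_s⁴: T_s⁴ = (D₂·T₁⁴ + D₁·T₂⁴)/(D₁+D₂) = 5.488×10¹¹ K⁴.

T_s ≈ 861 K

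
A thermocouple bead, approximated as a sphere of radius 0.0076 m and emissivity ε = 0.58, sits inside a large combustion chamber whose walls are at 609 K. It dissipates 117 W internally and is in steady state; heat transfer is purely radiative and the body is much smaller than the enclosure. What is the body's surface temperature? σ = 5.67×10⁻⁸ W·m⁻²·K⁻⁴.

T ≈ 1500 K

For a small grey body in a large enclosure, net radiated power = εσA(T⁴ − T_w⁴).
Steady state: P = εσA(T⁴ − T_w⁴) with A = 4πr² = 7.258×10⁻⁴ m².
T⁴ = P/(εσA) + T_w⁴ = 117/(0.58·5.67×10⁻⁸·7.258×10⁻⁴) + (609)⁴
    = 4.902×10¹² + 1.376×10¹¹ = 5.039×10¹² K⁴.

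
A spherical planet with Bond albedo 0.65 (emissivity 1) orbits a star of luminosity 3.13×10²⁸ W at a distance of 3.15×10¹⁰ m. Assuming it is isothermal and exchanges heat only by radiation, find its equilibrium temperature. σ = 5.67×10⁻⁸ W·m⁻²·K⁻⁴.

T ≈ 1400 K

First find the stellar flux at distance d: S = L/(4πd²) = 3.13×10²⁸/(4π·(3.15×10¹⁰)²) = 2.510×10⁶ W/m².
For an isothermal sphere, absorbed (1−a)S·πr² = emitted σ·4πr²·T⁴, so T⁴ = (1−a)S/(4σ).
T⁴ = 0.350·2.510×10⁶/(4·5.67×10⁻⁸) = 3.874×10¹² K⁴.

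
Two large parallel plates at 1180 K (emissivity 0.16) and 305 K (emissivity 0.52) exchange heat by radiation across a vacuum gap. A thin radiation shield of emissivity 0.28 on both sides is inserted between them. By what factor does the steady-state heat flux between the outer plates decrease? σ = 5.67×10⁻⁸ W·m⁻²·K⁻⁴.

Without shield: q₀ = σΔ(T⁴)/(1/ε₁+1/ε₂−1) with denominator 7.173.
With shield the two gaps are in series; the resistances add: (1/ε₁+1/ε_s−1)+(1/ε_s+1/ε₂−1) = 8.821+4.495 = 13.32.
Heat-flux ratio q₀/q = 13.32/7.173.

factor ≈ 1.86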